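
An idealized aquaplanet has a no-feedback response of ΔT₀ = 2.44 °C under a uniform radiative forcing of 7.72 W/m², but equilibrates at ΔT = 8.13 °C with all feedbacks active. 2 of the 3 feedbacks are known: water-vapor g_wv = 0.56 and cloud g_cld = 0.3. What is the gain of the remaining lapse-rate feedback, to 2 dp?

-0.16

Amplification A = ΔT/ΔT₀ = 8.13/2.44 = 3.332.
Total gain g = 1 − 1/A = 1 − 1/3.332 = 0.6999.
Known gains sum to 0.56 + 0.3 = 0.86.
g_lr = 0.6999 − 0.86 = -0.16.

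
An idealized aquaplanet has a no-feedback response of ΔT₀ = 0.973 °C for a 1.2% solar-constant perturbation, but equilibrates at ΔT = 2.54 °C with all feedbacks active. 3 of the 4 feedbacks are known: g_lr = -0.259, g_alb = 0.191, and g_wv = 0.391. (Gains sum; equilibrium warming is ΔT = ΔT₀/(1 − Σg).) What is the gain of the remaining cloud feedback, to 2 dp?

Amplification A = ΔT/ΔT₀ = 2.54/0.973 = 2.61.
Total gain g = 1 − 1/A = 1 − 1/2.61 = 0.6169.
Known gains sum to -0.259 + 0.191 + 0.391 = 0.323.
g_cld = 0.6169 − 0.323 = 0.29.

0.29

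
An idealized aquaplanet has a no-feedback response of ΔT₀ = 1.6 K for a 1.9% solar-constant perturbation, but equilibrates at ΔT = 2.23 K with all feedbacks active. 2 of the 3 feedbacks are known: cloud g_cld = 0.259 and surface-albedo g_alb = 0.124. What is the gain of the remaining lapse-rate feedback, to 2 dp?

-0.10

Amplification A = ΔT/ΔT₀ = 2.23/1.6 = 1.394.
Total gain g = 1 − 1/A = 1 − 1/1.394 = 0.2826.
Known gains sum to 0.259 + 0.124 = 0.383.
g_lr = 0.2826 − 0.383 = -0.10.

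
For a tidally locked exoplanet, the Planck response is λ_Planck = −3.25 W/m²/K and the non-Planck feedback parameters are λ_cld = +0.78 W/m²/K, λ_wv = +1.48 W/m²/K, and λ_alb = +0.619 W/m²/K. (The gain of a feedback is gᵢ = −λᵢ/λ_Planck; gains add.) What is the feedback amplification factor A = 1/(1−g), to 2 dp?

8.76

Convert to gains: g_cld = 0.78/3.25 = 0.24; g_wv = 1.48/3.25 = 0.4554; g_alb = 0.619/3.25 = 0.1905.
Total gain g = 0.8859.
A = 1/(1 − 0.8859) = 8.76.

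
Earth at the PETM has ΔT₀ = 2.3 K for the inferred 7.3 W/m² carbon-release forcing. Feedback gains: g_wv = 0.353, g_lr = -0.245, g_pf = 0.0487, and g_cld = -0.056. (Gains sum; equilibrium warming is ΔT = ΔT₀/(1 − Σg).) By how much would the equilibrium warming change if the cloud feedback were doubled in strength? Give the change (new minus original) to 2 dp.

-0.15 K

Original: g = 0.1007, ΔT = 2.3/(1−0.1007) = 2.5575 K.
With doubled cloud: g' = 0.0447, ΔT' = 2.3/(1−0.0447) = 2.4076 K.
Change = 2.4076 − 2.5575 = -0.15 K.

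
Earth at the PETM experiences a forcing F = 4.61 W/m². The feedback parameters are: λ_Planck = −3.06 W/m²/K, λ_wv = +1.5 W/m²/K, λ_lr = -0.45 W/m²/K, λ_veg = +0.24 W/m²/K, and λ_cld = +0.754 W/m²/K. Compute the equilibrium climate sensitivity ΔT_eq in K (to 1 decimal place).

Net feedback parameter λ = (−3.06) + (+1.5) + (-0.45) + (+0.24) + (+0.754) = -1.016 W/m²/K.
ΔT = −F/λ = −4.61/(-1.016) = 4.5 K.

4.5 K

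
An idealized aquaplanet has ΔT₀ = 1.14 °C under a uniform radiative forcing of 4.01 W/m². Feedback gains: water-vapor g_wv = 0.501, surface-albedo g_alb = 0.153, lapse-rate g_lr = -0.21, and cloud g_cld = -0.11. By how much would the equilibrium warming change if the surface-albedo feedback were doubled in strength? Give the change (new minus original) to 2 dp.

0.51 °C

Original: g = 0.334, ΔT = 1.14/(1−0.334) = 1.7117 °C.
With doubled surface-albedo: g' = 0.487, ΔT' = 1.14/(1−0.487) = 2.2222 °C.
Change = 2.2222 − 1.7117 = 0.51 °C.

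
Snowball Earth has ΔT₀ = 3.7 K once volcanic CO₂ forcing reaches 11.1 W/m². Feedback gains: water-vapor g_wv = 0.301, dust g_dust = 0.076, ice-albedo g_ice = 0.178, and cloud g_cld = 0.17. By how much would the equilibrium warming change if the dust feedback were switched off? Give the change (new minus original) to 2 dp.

Original: g = 0.725, ΔT = 3.7/(1−0.725) = 13.4545 K.
Without dust: g' = 0.649, ΔT' = 3.7/(1−0.649) = 10.5413 K.
Change = 10.5413 − 13.4545 = -2.91 K.

-2.91 K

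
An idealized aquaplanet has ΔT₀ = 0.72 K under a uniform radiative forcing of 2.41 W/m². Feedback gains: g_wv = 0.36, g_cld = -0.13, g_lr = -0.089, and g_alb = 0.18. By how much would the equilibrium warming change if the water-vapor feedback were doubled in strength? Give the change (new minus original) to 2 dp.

1.20 K

Original: g = 0.321, ΔT = 0.72/(1−0.321) = 1.0604 K.
With doubled water-vapor: g' = 0.681, ΔT' = 0.72/(1−0.681) = 2.2571 K.
Change = 2.2571 − 1.0604 = 1.20 K.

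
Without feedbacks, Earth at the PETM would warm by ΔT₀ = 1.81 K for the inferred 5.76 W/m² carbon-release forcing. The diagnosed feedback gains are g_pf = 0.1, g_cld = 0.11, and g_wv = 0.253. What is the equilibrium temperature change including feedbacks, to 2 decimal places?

Total gain g = 0.1 + 0.11 + 0.253 = 0.463.
Amplification A = 1/(1 − 0.463) = 1.862.
ΔT = 1.81 × 1.862 = 3.37 K.

3.37 K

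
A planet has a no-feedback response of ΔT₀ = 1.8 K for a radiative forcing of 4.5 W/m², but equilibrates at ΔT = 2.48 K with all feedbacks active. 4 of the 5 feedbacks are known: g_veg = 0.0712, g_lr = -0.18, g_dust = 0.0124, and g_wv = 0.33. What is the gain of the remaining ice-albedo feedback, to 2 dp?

0.04

Amplification A = ΔT/ΔT₀ = 2.48/1.8 = 1.378.
Total gain g = 1 − 1/A = 1 − 1/1.378 = 0.2743.
Known gains sum to 0.0712 − 0.18 + 0.0124 + 0.33 = 0.2336.
g_ice = 0.2743 − 0.2336 = 0.04.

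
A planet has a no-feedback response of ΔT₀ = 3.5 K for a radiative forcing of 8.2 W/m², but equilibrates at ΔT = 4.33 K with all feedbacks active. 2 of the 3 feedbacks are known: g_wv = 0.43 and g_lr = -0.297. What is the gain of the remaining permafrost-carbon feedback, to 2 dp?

Amplification A = ΔT/ΔT₀ = 4.33/3.5 = 1.237.
Total gain g = 1 − 1/A = 1 − 1/1.237 = 0.1916.
Known gains sum to 0.43 − 0.297 = 0.133.
g_pf = 0.1916 − 0.133 = 0.06.

0.06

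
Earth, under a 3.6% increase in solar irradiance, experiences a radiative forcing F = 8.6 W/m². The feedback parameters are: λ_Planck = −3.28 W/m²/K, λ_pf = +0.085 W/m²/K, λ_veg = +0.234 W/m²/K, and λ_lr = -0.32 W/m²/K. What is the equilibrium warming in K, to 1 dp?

2.6 K

Net feedback parameter λ = (−3.28) + (+0.085) + (+0.234) + (-0.32) = -3.281 W/m²/K.
ΔT = −F/λ = −8.6/(-3.281) = 2.6 K.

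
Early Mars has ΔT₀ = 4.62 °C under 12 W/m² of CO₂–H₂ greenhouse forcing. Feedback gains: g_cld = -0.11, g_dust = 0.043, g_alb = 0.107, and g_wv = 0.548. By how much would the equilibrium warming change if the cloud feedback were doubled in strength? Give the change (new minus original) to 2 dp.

-2.36 °C

Original: g = 0.588, ΔT = 4.62/(1−0.588) = 11.2136 °C.
With doubled cloud: g' = 0.478, ΔT' = 4.62/(1−0.478) = 8.8506 °C.
Change = 8.8506 − 11.2136 = -2.36 °C.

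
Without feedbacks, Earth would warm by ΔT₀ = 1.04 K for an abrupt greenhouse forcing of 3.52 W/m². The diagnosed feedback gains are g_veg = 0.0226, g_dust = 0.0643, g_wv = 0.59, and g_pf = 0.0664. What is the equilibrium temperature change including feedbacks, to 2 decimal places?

Total gain g = 0.0226 + 0.0643 + 0.59 + 0.0664 = 0.7433.
Amplification A = 1/(1 − 0.7433) = 3.896.
ΔT = 1.04 × 3.896 = 4.05 K.

4.05 K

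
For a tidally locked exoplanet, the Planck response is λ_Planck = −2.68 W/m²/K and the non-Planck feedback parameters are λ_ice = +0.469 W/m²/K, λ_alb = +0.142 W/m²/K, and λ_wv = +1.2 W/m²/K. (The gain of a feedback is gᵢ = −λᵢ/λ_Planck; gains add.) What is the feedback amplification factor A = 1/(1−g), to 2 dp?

Convert to gains: g_ice = 0.469/2.68 = 0.175; g_alb = 0.142/2.68 = 0.05299; g_wv = 1.2/2.68 = 0.4478.
Total gain g = 0.67579.
A = 1/(1 − 0.67579) = 3.08.

3.08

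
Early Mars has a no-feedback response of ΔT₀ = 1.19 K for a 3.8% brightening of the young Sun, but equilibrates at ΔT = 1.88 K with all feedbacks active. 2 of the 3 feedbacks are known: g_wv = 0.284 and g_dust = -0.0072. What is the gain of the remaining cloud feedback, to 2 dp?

Amplification A = ΔT/ΔT₀ = 1.88/1.19 = 1.58.
Total gain g = 1 − 1/A = 1 − 1/1.58 = 0.3671.
Known gains sum to 0.284 − 0.0072 = 0.2768.
g_cld = 0.3671 − 0.2768 = 0.09.

0.09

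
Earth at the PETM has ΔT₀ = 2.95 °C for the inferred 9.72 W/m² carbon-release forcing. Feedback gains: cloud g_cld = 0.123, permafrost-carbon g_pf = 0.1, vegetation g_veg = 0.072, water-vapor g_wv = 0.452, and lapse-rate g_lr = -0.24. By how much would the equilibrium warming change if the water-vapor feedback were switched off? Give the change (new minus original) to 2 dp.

-2.86 °C

Original: g = 0.507, ΔT = 2.95/(1−0.507) = 5.9838 °C.
Without water-vapor: g' = 0.055, ΔT' = 2.95/(1−0.055) = 3.1217 °C.
Change = 3.1217 − 5.9838 = -2.86 °C.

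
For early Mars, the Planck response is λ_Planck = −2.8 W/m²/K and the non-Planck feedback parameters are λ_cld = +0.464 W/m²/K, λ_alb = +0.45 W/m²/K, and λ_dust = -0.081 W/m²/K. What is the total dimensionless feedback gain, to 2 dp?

0.30

Convert to gains: g_cld = 0.464/2.8 = 0.1657; g_alb = 0.45/2.8 = 0.1607; g_dust = -0.081/2.8 = -0.02893.
Total gain g = 0.29747.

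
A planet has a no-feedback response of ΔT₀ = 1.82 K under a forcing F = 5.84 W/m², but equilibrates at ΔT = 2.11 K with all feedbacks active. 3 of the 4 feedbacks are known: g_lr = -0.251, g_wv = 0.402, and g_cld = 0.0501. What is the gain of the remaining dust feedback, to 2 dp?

Amplification A = ΔT/ΔT₀ = 2.11/1.82 = 1.159.
Total gain g = 1 − 1/A = 1 − 1/1.159 = 0.1372.
Known gains sum to -0.251 + 0.402 + 0.0501 = 0.2011.
g_dust = 0.1372 − 0.2011 = -0.06.

-0.06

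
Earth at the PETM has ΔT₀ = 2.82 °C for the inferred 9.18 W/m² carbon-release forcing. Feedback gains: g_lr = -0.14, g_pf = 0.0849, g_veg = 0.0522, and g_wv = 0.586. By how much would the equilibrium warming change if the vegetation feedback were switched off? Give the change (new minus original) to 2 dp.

Original: g = 0.5831, ΔT = 2.82/(1−0.5831) = 6.7642 °C.
Without vegetation: g' = 0.5309, ΔT' = 2.82/(1−0.5309) = 6.0115 °C.
Change = 6.0115 − 6.7642 = -0.75 °C.

-0.75 °C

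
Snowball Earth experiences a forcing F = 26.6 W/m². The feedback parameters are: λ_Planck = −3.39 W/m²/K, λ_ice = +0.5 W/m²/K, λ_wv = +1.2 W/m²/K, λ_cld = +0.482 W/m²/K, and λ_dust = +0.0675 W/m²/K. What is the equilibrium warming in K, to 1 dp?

Net feedback parameter λ = (−3.39) + (+0.5) + (+1.2) + (+0.482) + (+0.0675) = -1.1405 W/m²/K.
ΔT = −F/λ = −26.6/(-1.1405) = 23.3 K.

23.3 K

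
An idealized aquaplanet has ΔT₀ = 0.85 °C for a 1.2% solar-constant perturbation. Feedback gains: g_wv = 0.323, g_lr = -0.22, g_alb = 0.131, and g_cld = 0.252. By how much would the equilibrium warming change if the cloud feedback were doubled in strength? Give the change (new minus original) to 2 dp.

1.59 °C

Original: g = 0.486, ΔT = 0.85/(1−0.486) = 1.6537 °C.
With doubled cloud: g' = 0.738, ΔT' = 0.85/(1−0.738) = 3.2443 °C.
Change = 3.2443 − 1.6537 = 1.59 °C.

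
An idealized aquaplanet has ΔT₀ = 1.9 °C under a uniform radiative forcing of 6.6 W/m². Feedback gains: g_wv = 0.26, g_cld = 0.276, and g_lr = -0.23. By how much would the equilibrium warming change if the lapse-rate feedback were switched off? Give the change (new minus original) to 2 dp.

Original: g = 0.306, ΔT = 1.9/(1−0.306) = 2.7378 °C.
Without lapse-rate: g' = 0.536, ΔT' = 1.9/(1−0.536) = 4.0948 °C.
Change = 4.0948 − 2.7378 = 1.36 °C.

1.36 °C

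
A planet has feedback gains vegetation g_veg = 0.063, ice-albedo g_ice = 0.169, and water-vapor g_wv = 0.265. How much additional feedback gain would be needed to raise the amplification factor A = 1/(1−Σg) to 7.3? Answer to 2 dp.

0.37

Current total gain = 0.497.
Target gain for A = 7.3: g* = 1 − 1/7.3 = 0.863.
Additional gain needed = 0.863 − 0.497 = 0.37.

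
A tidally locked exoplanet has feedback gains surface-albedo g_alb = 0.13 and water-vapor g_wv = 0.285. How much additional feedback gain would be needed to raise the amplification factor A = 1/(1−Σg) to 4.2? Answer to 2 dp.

Current total gain = 0.415.
Target gain for A = 4.2: g* = 1 − 1/4.2 = 0.7619.
Additional gain needed = 0.7619 − 0.415 = 0.35.

0.35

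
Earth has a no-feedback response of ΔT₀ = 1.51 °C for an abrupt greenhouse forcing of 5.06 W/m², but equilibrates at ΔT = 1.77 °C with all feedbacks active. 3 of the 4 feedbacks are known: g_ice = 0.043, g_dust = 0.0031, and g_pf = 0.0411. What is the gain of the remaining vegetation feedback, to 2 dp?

Amplification A = ΔT/ΔT₀ = 1.77/1.51 = 1.172.
Total gain g = 1 − 1/A = 1 − 1/1.172 = 0.1468.
Known gains sum to 0.043 + 0.0031 + 0.0411 = 0.0872.
g_veg = 0.1468 − 0.0872 = 0.06.

0.06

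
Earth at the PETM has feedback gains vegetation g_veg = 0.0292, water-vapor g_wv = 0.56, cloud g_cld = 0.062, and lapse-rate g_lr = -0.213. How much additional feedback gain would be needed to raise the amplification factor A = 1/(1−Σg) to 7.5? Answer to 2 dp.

0.43

Current total gain = 0.4382.
Target gain for A = 7.5: g* = 1 − 1/7.5 = 0.8667.
Additional gain needed = 0.8667 − 0.4382 = 0.43.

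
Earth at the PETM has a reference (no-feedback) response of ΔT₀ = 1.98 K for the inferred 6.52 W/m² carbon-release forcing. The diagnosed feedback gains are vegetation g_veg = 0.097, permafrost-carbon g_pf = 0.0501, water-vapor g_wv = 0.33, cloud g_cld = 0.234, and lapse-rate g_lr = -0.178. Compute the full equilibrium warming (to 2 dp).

4.24 K

Total gain g = 0.097 + 0.0501 + 0.33 + 0.234 − 0.178 = 0.5331.
Amplification A = 1/(1 − 0.5331) = 2.142.
ΔT = 1.98 × 2.142 = 4.24 K.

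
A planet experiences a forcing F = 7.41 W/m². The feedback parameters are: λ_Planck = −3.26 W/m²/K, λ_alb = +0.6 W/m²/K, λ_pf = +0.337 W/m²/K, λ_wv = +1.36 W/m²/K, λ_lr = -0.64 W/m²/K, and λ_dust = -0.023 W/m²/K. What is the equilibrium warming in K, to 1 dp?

Net feedback parameter λ = (−3.26) + (+0.6) + (+0.337) + (+1.36) + (-0.64) + (-0.023) = -1.626 W/m²/K.
ΔT = −F/λ = −7.41/(-1.626) = 4.6 K.

4.6 K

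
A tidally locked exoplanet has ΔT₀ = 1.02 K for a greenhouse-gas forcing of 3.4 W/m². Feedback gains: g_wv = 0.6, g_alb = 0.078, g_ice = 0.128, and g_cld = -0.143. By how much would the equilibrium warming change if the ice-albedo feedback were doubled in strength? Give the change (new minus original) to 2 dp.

1.85 K

Original: g = 0.663, ΔT = 1.02/(1−0.663) = 3.0267 K.
With doubled ice-albedo: g' = 0.791, ΔT' = 1.02/(1−0.791) = 4.8804 K.
Change = 4.8804 − 3.0267 = 1.85 K.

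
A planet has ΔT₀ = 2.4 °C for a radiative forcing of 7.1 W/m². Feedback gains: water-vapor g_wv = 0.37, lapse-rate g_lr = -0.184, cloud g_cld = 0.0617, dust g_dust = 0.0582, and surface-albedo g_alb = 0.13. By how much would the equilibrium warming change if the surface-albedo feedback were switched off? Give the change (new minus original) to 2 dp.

Original: g = 0.4359, ΔT = 2.4/(1−0.4359) = 4.2546 °C.
Without surface-albedo: g' = 0.3059, ΔT' = 2.4/(1−0.3059) = 3.4577 °C.
Change = 3.4577 − 4.2546 = -0.80 °C.

-0.80 °C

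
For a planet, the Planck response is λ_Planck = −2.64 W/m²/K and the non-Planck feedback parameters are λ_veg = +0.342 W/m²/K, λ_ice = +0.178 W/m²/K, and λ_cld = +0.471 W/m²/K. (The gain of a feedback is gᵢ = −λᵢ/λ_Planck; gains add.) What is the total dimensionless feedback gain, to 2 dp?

0.38

Convert to gains: g_veg = 0.342/2.64 = 0.1295; g_ice = 0.178/2.64 = 0.06742; g_cld = 0.471/2.64 = 0.1784.
Total gain g = 0.37532.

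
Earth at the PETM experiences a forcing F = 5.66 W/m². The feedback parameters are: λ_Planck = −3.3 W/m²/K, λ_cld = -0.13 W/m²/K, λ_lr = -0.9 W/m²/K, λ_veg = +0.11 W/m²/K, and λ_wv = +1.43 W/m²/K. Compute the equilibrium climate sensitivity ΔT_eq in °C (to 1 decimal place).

2.0 °C

Net feedback parameter λ = (−3.3) + (-0.13) + (-0.9) + (+0.11) + (+1.43) = -2.79 W/m²/K.
ΔT = −F/λ = −5.66/(-2.79) = 2.0 °C.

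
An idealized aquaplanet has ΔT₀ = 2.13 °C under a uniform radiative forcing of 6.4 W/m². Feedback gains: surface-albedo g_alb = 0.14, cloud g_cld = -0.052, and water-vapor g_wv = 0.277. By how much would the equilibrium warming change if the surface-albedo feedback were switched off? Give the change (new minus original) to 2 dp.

-0.61 °C

Original: g = 0.365, ΔT = 2.13/(1−0.365) = 3.3543 °C.
Without surface-albedo: g' = 0.225, ΔT' = 2.13/(1−0.225) = 2.7484 °C.
Change = 2.7484 − 3.3543 = -0.61 °C.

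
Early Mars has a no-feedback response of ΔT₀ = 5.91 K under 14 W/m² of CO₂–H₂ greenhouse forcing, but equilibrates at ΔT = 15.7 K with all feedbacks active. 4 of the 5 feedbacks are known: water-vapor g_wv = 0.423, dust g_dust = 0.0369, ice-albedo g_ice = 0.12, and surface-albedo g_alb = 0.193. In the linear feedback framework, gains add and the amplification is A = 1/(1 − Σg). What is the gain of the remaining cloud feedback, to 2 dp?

Amplification A = ΔT/ΔT₀ = 15.7/5.91 = 2.657.
Total gain g = 1 − 1/A = 1 − 1/2.657 = 0.6236.
Known gains sum to 0.423 + 0.0369 + 0.12 + 0.193 = 0.7729.
g_cld = 0.6236 − 0.7729 = -0.15.

-0.15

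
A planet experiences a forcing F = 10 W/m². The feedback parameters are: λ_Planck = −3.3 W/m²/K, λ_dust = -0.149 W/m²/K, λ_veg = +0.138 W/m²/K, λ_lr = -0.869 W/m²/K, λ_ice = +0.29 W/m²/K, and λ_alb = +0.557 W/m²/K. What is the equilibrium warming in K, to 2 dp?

Net feedback parameter λ = (−3.3) + (-0.149) + (+0.138) + (-0.869) + (+0.29) + (+0.557) = -3.333 W/m²/K.
ΔT = −F/λ = −10/(-3.333) = 3.00 K.

3.00 K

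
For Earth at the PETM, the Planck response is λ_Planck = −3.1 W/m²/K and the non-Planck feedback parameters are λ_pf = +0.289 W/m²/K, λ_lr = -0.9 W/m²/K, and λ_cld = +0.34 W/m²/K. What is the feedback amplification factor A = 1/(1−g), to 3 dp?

0.920

Convert to gains: g_pf = 0.289/3.1 = 0.09323; g_lr = -0.9/3.1 = -0.2903; g_cld = 0.34/3.1 = 0.1097.
Total gain g = -0.08737.
A = 1/(1 + 0.08737) = 0.920.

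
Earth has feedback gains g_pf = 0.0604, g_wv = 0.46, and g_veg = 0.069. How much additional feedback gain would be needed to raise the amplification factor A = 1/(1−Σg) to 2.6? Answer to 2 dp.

Current total gain = 0.5894.
Target gain for A = 2.6: g* = 1 − 1/2.6 = 0.6154.
Additional gain needed = 0.6154 − 0.5894 = 0.03.

0.03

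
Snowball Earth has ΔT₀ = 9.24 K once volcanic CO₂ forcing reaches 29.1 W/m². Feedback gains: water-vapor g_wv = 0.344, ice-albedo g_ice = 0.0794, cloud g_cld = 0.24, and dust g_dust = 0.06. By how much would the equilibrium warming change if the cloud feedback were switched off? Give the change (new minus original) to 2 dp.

-15.52 K

Original: g = 0.7234, ΔT = 9.24/(1−0.7234) = 33.4056 K.
Without cloud: g' = 0.4834, ΔT' = 9.24/(1−0.4834) = 17.8862 K.
Change = 17.8862 − 33.4056 = -15.52 K.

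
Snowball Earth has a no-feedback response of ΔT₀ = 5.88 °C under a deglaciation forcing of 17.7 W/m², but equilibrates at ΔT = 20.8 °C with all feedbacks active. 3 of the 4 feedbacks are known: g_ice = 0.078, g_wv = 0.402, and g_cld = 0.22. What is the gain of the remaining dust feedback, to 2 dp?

0.02

Amplification A = ΔT/ΔT₀ = 20.8/5.88 = 3.537.
Total gain g = 1 − 1/A = 1 − 1/3.537 = 0.7173.
Known gains sum to 0.078 + 0.402 + 0.22 = 0.7.
g_dust = 0.7173 − 0.7 = 0.02.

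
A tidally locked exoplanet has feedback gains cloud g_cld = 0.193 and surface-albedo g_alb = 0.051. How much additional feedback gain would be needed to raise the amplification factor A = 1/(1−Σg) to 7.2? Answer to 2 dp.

Current total gain = 0.244.
Target gain for A = 7.2: g* = 1 − 1/7.2 = 0.8611.
Additional gain needed = 0.8611 − 0.244 = 0.62.

0.62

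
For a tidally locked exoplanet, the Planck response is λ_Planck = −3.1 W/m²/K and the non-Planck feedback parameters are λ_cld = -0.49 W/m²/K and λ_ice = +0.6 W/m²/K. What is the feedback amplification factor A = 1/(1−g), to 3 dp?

Convert to gains: g_cld = -0.49/3.1 = -0.1581; g_ice = 0.6/3.1 = 0.1935.
Total gain g = 0.0354.
A = 1/(1 − 0.0354) = 1.037.

1.037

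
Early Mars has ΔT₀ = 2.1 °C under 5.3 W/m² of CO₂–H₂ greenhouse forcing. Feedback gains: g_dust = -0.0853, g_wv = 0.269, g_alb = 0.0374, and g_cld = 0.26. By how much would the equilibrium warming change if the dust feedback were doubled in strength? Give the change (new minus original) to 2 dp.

-0.57 °C

Original: g = 0.4811, ΔT = 2.1/(1−0.4811) = 4.0470 °C.
With doubled dust: g' = 0.3958, ΔT' = 2.1/(1−0.3958) = 3.4757 °C.
Change = 3.4757 − 4.0470 = -0.57 °C.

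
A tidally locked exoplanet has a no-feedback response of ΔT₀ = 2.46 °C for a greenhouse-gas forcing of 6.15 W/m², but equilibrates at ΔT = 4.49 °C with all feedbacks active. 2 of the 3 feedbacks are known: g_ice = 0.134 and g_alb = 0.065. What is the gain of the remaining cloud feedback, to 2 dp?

Amplification A = ΔT/ΔT₀ = 4.49/2.46 = 1.825.
Total gain g = 1 − 1/A = 1 − 1/1.825 = 0.4521.
Known gains sum to 0.134 + 0.065 = 0.199.
g_cld = 0.4521 − 0.199 = 0.25.

0.25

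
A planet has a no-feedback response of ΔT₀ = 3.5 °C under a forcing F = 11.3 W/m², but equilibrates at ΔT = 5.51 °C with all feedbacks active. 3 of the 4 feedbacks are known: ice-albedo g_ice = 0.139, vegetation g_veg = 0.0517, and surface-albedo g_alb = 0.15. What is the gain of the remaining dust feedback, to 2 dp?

Amplification A = ΔT/ΔT₀ = 5.51/3.5 = 1.574.
Total gain g = 1 − 1/A = 1 − 1/1.574 = 0.3647.
Known gains sum to 0.139 + 0.0517 + 0.15 = 0.3407.
g_dust = 0.3647 − 0.3407 = 0.02.

0.02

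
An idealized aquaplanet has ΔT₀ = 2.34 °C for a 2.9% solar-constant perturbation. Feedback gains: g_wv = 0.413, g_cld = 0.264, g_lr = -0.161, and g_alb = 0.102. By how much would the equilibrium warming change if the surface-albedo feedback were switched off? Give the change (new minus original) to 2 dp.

-1.29 °C

Original: g = 0.618, ΔT = 2.34/(1−0.618) = 6.1257 °C.
Without surface-albedo: g' = 0.516, ΔT' = 2.34/(1−0.516) = 4.8347 °C.
Change = 4.8347 − 6.1257 = -1.29 °C.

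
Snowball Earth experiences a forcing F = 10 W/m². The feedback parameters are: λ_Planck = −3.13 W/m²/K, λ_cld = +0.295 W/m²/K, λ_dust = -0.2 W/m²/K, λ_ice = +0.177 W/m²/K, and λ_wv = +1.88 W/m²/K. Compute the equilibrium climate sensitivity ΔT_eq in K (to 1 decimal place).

10.2 K

Net feedback parameter λ = (−3.13) + (+0.295) + (-0.2) + (+0.177) + (+1.88) = -0.978 W/m²/K.
ΔT = −F/λ = −10/(-0.978) = 10.2 K.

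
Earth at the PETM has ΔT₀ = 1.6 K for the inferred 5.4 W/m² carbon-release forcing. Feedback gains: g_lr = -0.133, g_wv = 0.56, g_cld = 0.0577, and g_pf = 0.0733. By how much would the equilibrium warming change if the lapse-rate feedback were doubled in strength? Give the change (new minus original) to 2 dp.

-0.84 K

Original: g = 0.558, ΔT = 1.6/(1−0.558) = 3.6199 K.
With doubled lapse-rate: g' = 0.425, ΔT' = 1.6/(1−0.425) = 2.7826 K.
Change = 2.7826 − 3.6199 = -0.84 K.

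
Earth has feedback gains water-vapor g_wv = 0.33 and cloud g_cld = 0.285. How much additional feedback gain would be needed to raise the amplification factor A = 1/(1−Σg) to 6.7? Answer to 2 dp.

0.24

Current total gain = 0.615.
Target gain for A = 6.7: g* = 1 − 1/6.7 = 0.8507.
Additional gain needed = 0.8507 − 0.615 = 0.24.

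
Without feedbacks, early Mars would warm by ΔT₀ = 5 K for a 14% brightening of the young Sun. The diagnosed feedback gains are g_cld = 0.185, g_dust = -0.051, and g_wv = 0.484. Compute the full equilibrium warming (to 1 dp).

Total gain g = 0.185 − 0.051 + 0.484 = 0.618.
Amplification A = 1/(1 − 0.618) = 2.618.
ΔT = 5 × 2.618 = 13.1 K.

13.1 K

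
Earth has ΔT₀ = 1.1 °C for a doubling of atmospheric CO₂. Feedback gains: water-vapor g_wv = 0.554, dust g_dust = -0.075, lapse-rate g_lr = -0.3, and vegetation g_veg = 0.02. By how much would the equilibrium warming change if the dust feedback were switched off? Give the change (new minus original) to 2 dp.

Original: g = 0.199, ΔT = 1.1/(1−0.199) = 1.3733 °C.
Without dust: g' = 0.274, ΔT' = 1.1/(1−0.274) = 1.5152 °C.
Change = 1.5152 − 1.3733 = 0.14 °C.

0.14 °C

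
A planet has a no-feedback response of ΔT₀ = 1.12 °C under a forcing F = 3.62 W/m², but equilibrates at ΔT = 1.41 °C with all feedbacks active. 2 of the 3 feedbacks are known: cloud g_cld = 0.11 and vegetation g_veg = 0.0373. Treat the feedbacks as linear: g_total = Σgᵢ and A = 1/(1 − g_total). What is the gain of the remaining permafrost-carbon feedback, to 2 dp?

0.06

Amplification A = ΔT/ΔT₀ = 1.41/1.12 = 1.259.
Total gain g = 1 − 1/A = 1 − 1/1.259 = 0.2057.
Known gains sum to 0.11 + 0.0373 = 0.1473.
g_pf = 0.2057 − 0.1473 = 0.06.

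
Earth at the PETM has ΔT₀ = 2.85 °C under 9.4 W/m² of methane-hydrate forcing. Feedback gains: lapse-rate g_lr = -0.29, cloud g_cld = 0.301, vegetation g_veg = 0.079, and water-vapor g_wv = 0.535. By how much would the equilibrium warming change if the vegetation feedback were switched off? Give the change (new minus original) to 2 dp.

-1.32 °C

Original: g = 0.625, ΔT = 2.85/(1−0.625) = 7.6000 °C.
Without vegetation: g' = 0.546, ΔT' = 2.85/(1−0.546) = 6.2775 °C.
Change = 6.2775 − 7.6000 = -1.32 °C.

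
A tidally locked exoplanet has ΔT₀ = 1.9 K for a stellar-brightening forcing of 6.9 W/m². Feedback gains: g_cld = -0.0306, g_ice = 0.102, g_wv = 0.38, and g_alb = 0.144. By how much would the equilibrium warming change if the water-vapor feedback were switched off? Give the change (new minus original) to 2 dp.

-2.27 K

Original: g = 0.5954, ΔT = 1.9/(1−0.5954) = 4.6960 K.
Without water-vapor: g' = 0.2154, ΔT' = 1.9/(1−0.2154) = 2.4216 K.
Change = 2.4216 − 4.6960 = -2.27 K.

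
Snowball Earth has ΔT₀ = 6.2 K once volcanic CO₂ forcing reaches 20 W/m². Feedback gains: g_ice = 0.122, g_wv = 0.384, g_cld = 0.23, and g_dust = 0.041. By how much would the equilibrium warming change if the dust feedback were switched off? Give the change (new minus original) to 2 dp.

-4.32 K

Original: g = 0.777, ΔT = 6.2/(1−0.777) = 27.8027 K.
Without dust: g' = 0.736, ΔT' = 6.2/(1−0.736) = 23.4848 K.
Change = 23.4848 − 27.8027 = -4.32 K.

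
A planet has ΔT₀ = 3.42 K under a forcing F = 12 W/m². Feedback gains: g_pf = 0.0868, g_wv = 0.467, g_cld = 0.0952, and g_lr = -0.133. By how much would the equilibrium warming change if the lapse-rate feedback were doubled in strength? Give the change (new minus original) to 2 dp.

-1.52 K

Original: g = 0.516, ΔT = 3.42/(1−0.516) = 7.0661 K.
With doubled lapse-rate: g' = 0.383, ΔT' = 3.42/(1−0.383) = 5.5429 K.
Change = 5.5429 − 7.0661 = -1.52 K.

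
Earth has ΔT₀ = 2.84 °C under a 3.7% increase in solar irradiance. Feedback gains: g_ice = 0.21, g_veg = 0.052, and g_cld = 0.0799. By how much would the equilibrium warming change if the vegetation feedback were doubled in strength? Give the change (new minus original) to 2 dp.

0.37 °C

Original: g = 0.3419, ΔT = 2.84/(1−0.3419) = 4.3155 °C.
With doubled vegetation: g' = 0.3939, ΔT' = 2.84/(1−0.3939) = 4.6857 °C.
Change = 4.6857 − 4.3155 = 0.37 °C.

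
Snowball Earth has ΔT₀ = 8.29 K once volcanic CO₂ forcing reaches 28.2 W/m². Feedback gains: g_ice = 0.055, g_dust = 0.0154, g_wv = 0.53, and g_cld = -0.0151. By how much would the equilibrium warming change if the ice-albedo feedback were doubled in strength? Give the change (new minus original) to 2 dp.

Original: g = 0.5853, ΔT = 8.29/(1−0.5853) = 19.9904 K.
With doubled ice-albedo: g' = 0.6403, ΔT' = 8.29/(1−0.6403) = 23.0470 K.
Change = 23.0470 − 19.9904 = 3.06 K.

3.06 K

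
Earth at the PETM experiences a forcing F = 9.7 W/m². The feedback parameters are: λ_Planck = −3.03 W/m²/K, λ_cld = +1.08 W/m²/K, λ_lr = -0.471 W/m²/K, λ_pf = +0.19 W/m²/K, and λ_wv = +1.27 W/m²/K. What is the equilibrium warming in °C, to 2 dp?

Net feedback parameter λ = (−3.03) + (+1.08) + (-0.471) + (+0.19) + (+1.27) = -0.961 W/m²/K.
ΔT = −F/λ = −9.7/(-0.961) = 10.09 °C.

10.09 °C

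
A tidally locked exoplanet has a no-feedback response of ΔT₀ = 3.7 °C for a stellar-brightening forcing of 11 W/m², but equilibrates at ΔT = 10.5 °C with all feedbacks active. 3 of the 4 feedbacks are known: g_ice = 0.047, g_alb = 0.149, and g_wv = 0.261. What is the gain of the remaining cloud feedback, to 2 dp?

0.19

Amplification A = ΔT/ΔT₀ = 10.5/3.7 = 2.838.
Total gain g = 1 − 1/A = 1 − 1/2.838 = 0.6476.
Known gains sum to 0.047 + 0.149 + 0.261 = 0.457.
g_cld = 0.6476 − 0.457 = 0.19.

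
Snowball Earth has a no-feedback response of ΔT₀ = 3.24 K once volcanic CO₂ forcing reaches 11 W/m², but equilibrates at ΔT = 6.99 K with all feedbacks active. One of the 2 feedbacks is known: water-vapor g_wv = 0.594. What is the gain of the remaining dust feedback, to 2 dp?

-0.06

Amplification A = ΔT/ΔT₀ = 6.99/3.24 = 2.157.
Total gain g = 1 − 1/A = 1 − 1/2.157 = 0.5364.
The known gain is 0.594.
g_dust = 0.5364 − 0.594 = -0.06.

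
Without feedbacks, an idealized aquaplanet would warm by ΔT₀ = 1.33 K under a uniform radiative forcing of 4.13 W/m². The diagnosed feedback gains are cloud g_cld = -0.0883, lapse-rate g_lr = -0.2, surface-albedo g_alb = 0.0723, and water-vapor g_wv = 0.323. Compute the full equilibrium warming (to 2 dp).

1.49 K

Total gain g = -0.0883 − 0.2 + 0.0723 + 0.323 = 0.107.
Amplification A = 1/(1 − 0.107) = 1.12.
ΔT = 1.33 × 1.12 = 1.49 K.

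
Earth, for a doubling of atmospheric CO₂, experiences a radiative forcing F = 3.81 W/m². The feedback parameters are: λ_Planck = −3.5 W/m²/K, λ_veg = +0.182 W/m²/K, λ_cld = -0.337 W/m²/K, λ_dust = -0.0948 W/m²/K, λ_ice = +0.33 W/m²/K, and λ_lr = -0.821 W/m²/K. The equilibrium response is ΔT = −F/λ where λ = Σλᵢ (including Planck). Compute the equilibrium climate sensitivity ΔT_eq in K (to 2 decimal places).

0.90 K

Net feedback parameter λ = (−3.5) + (+0.182) + (-0.337) + (-0.0948) + (+0.33) + (-0.821) = -4.2408 W/m²/K.
ΔT = −F/λ = −3.81/(-4.2408) = 0.90 K.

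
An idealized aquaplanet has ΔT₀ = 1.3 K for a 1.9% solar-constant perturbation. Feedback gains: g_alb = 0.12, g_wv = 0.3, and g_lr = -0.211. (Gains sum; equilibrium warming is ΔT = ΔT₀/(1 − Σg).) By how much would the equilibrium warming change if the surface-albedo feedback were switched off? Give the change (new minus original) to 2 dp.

-0.22 K

Original: g = 0.209, ΔT = 1.3/(1−0.209) = 1.6435 K.
Without surface-albedo: g' = 0.089, ΔT' = 1.3/(1−0.089) = 1.4270 K.
Change = 1.4270 − 1.6435 = -0.22 K.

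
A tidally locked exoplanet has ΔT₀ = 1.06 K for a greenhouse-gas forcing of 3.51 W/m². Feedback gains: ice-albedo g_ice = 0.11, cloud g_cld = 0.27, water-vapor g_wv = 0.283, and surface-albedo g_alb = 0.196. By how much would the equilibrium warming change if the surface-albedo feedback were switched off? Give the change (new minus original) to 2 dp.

-4.37 K

Original: g = 0.859, ΔT = 1.06/(1−0.859) = 7.5177 K.
Without surface-albedo: g' = 0.663, ΔT' = 1.06/(1−0.663) = 3.1454 K.
Change = 3.1454 − 7.5177 = -4.37 K.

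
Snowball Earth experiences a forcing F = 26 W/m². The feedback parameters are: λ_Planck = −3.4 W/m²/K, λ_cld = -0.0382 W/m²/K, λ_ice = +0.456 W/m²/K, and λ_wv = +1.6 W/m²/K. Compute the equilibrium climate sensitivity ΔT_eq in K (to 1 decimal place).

18.8 K

Net feedback parameter λ = (−3.4) + (-0.0382) + (+0.456) + (+1.6) = -1.3822 W/m²/K.
ΔT = −F/λ = −26/(-1.3822) = 18.8 K.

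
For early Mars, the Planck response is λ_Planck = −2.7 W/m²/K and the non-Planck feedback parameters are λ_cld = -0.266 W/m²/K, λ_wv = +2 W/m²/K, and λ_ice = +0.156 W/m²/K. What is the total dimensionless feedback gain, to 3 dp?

Convert to gains: g_cld = -0.266/2.7 = -0.09852; g_wv = 2/2.7 = 0.7407; g_ice = 0.156/2.7 = 0.05778.
Total gain g = 0.69996.

0.700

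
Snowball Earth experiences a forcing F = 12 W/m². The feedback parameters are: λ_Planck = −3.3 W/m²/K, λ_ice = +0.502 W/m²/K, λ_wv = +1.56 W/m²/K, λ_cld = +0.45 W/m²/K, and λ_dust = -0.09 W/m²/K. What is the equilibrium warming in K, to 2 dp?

Net feedback parameter λ = (−3.3) + (+0.502) + (+1.56) + (+0.45) + (-0.09) = -0.878 W/m²/K.
ΔT = −F/λ = −12/(-0.878) = 13.67 K.

13.67 K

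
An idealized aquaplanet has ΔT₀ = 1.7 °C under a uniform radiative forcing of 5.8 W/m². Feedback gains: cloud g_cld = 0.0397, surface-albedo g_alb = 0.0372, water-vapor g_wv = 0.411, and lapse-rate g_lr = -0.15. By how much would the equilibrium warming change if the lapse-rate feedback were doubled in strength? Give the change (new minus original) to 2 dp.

Original: g = 0.3379, ΔT = 1.7/(1−0.3379) = 2.5676 °C.
With doubled lapse-rate: g' = 0.1879, ΔT' = 1.7/(1−0.1879) = 2.0933 °C.
Change = 2.0933 − 2.5676 = -0.47 °C.

-0.47 °C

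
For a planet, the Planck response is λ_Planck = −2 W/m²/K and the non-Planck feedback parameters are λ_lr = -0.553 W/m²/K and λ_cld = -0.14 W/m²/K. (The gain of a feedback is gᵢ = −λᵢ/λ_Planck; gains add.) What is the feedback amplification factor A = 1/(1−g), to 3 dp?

0.743

Convert to gains: g_lr = -0.553/2 = -0.2765; g_cld = -0.14/2 = -0.07.
Total gain g = -0.3465.
A = 1/(1 + 0.3465) = 0.743.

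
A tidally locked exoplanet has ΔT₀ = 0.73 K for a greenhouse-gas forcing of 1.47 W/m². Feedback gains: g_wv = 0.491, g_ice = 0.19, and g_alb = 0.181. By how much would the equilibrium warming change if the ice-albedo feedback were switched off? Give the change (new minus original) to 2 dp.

Original: g = 0.862, ΔT = 0.73/(1−0.862) = 5.2899 K.
Without ice-albedo: g' = 0.672, ΔT' = 0.73/(1−0.672) = 2.2256 K.
Change = 2.2256 − 5.2899 = -3.06 K.

-3.06 K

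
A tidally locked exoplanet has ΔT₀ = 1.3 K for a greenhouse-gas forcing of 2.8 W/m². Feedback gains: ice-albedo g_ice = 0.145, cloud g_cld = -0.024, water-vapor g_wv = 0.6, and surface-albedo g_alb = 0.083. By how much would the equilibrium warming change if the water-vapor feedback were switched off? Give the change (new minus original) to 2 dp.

Original: g = 0.804, ΔT = 1.3/(1−0.804) = 6.6327 K.
Without water-vapor: g' = 0.204, ΔT' = 1.3/(1−0.204) = 1.6332 K.
Change = 1.6332 − 6.6327 = -5.00 K.

-5.00 K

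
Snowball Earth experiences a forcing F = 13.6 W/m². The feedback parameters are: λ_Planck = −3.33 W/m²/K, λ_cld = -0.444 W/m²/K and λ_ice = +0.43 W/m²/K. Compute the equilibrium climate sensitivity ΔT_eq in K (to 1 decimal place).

4.1 K

Net feedback parameter λ = (−3.33) + (-0.444) + (+0.43) = -3.344 W/m²/K.
ΔT = −F/λ = −13.6/(-3.344) = 4.1 K.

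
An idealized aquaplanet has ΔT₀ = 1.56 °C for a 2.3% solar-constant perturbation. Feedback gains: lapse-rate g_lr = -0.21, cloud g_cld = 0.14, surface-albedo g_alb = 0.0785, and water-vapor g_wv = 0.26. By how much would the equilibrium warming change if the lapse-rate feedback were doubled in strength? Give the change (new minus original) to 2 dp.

-0.48 °C

Original: g = 0.2685, ΔT = 1.56/(1−0.2685) = 2.1326 °C.
With doubled lapse-rate: g' = 0.0585, ΔT' = 1.56/(1−0.0585) = 1.6569 °C.
Change = 1.6569 − 2.1326 = -0.48 °C.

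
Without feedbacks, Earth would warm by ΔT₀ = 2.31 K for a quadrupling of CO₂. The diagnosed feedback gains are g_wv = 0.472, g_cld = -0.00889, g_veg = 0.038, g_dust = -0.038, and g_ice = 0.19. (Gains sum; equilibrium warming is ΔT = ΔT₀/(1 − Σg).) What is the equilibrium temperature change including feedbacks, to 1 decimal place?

6.7 K

Total gain g = 0.472 − 0.00889 + 0.038 − 0.038 + 0.19 = 0.65311.
Amplification A = 1/(1 − 0.65311) = 2.883.
ΔT = 2.31 × 2.883 = 6.7 K.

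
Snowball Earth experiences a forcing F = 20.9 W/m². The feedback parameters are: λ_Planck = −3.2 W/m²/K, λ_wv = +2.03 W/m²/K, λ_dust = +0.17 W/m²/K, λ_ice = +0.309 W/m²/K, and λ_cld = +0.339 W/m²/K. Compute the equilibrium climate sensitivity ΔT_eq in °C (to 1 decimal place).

Net feedback parameter λ = (−3.2) + (+2.03) + (+0.17) + (+0.309) + (+0.339) = -0.352 W/m²/K.
ΔT = −F/λ = −20.9/(-0.352) = 59.4 °C.

59.4 °C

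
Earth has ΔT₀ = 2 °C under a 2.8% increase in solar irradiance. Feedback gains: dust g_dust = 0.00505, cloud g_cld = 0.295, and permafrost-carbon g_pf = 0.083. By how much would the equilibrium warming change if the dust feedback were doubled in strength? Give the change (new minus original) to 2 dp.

Original: g = 0.38305, ΔT = 2/(1−0.38305) = 3.2418 °C.
With doubled dust: g' = 0.3881, ΔT' = 2/(1−0.3881) = 3.2685 °C.
Change = 3.2685 − 3.2418 = 0.03 °C.

0.03 °C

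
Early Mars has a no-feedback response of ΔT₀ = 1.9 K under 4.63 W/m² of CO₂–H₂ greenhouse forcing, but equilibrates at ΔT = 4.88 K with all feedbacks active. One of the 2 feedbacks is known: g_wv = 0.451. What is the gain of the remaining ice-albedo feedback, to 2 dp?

0.16

Amplification A = ΔT/ΔT₀ = 4.88/1.9 = 2.568.
Total gain g = 1 − 1/A = 1 − 1/2.568 = 0.6106.
The known gain is 0.451.
g_ice = 0.6106 − 0.451 = 0.16.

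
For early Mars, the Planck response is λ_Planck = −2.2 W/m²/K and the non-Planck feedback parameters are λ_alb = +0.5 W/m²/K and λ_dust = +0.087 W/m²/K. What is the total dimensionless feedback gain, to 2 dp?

0.27

Convert to gains: g_alb = 0.5/2.2 = 0.2273; g_dust = 0.087/2.2 = 0.03955.
Total gain g = 0.26685.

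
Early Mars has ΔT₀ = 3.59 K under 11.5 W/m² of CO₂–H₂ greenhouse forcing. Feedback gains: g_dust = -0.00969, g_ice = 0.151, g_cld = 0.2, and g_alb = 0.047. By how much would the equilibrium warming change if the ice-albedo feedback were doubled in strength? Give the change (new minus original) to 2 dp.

Original: g = 0.38831, ΔT = 3.59/(1−0.38831) = 5.8690 K.
With doubled ice-albedo: g' = 0.53931, ΔT' = 3.59/(1−0.53931) = 7.7927 K.
Change = 7.7927 − 5.8690 = 1.92 K.

1.92 K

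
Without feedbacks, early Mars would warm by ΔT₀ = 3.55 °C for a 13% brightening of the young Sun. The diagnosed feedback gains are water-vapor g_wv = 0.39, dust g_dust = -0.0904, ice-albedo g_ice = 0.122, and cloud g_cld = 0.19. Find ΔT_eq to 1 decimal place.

9.1 °C

Total gain g = 0.39 − 0.0904 + 0.122 + 0.19 = 0.6116.
Amplification A = 1/(1 − 0.6116) = 2.575.
ΔT = 3.55 × 2.575 = 9.1 °C.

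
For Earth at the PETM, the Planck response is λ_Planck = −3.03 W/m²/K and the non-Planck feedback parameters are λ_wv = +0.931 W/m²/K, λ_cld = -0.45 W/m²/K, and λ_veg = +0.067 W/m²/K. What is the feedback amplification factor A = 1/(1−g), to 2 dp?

Convert to gains: g_wv = 0.931/3.03 = 0.3073; g_cld = -0.45/3.03 = -0.1485; g_veg = 0.067/3.03 = 0.02211.
Total gain g = 0.18091.
A = 1/(1 − 0.18091) = 1.22.

1.22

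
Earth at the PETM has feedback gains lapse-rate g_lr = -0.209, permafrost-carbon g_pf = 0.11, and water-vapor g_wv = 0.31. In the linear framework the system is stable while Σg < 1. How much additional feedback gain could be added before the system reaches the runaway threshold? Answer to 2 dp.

Current total gain = -0.209 + 0.11 + 0.31 = 0.211.
Margin to runaway = 1 − 0.211 = 0.79.

0.79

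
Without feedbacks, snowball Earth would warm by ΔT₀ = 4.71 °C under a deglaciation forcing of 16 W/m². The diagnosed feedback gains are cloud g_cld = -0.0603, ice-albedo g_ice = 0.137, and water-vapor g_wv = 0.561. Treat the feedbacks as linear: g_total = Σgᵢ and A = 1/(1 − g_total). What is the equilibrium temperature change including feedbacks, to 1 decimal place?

Total gain g = -0.0603 + 0.137 + 0.561 = 0.6377.
Amplification A = 1/(1 − 0.6377) = 2.76.
ΔT = 4.71 × 2.76 = 13.0 °C.

13.0 °C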